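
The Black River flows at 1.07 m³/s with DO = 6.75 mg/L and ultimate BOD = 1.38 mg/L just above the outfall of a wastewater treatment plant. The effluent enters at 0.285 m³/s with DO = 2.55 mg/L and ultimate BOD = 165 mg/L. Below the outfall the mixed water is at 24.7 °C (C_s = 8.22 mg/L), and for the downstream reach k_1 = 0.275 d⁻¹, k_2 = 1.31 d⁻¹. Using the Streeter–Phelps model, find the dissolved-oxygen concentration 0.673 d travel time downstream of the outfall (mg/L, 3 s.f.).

DO ≈ 3.28 mg/L

Mixed DO = (1.07×6.75 + 0.285×2.55)/(1.07+0.285) = 7.949/1.355 = 5.867 mg/L.
Mixed L₀ = (1.07×1.38 + 0.285×165)/(1.355) = 48.50/1.355 = 35.79 mg/L.
Initial deficit D₀ = C_s − DO₀ = 8.22 − 5.867 = 2.353 mg/L.
D(0.673) = [0.275×35.79/(1.31−0.275)](e^(−0.275×0.673) − e^(−1.31×0.673)) + 2.353 e^(−1.31×0.673)
= 9.511 × (0.8310 − 0.4141) + 2.353 × 0.4141 = 4.940 mg/L.
DO = 8.22 − 4.940 = 3.280 mg/L.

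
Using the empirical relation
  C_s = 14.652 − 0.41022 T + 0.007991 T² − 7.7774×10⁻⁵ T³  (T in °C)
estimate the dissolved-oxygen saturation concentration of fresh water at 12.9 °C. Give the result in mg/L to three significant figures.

C_s = 14.652 − 0.41022×12.9 + 0.007991×12.9² − 7.7774×10⁻⁵×12.9³ = 10.52 mg/L.

C_s ≈ 10.5 mg/L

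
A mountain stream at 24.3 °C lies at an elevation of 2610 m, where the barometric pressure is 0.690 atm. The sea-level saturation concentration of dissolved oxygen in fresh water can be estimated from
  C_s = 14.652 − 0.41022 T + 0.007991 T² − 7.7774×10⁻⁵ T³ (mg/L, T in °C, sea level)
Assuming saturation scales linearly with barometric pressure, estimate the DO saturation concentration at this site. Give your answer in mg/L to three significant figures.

C_s ≈ 5.72 mg/L

At sea level: C_s = 14.652 − 0.41022×24.3 + 0.007991×24.3² − 7.7774×10⁻⁵×24.3³ = 8.286 mg/L.
Pressure correction: C_s' = 8.286 × 0.690 = 5.718 mg/L.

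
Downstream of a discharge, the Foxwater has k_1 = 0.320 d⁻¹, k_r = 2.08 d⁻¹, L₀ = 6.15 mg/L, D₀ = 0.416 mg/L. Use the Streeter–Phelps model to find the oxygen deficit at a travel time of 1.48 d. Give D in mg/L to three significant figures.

k_1 L₀/(k_r−k_1) = 0.320×6.15/(2.08−0.320) = 1.968/1.760 = 1.118 mg/L.
e^(−k_1 t) = e^(−0.320×1.480) = 0.6228; e^(−k_r t) = e^(−2.08×1.480) = 0.04603.
D = 1.118 × (0.6228 − 0.04603) + 0.416 × 0.04603 = 0.6449 + 0.01915 = 0.6640 mg/L.

D ≈ 0.664 mg/L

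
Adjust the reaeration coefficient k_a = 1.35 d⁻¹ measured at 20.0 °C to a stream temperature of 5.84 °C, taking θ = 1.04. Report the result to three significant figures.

k_a(T₂) = k_a(T₁) · θ^(T₂−T₁) = 1.35 × 1.04^(5.84−20.0)
= 1.35 × 1.04^-14.2 = 1.35 × 0.5739 = 0.7747 d⁻¹.

k_a ≈ 0.775 d⁻¹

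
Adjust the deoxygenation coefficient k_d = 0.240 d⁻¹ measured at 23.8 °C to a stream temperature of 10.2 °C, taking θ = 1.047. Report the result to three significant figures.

k_d(T₂) = k_d(T₁) · θ^(T₂−T₁) = 0.240 × 1.047^(10.2−23.8)
= 0.240 × 1.047^-13.6 = 0.240 × 0.5355 = 0.1285 d⁻¹.

k_d ≈ 0.129 d⁻¹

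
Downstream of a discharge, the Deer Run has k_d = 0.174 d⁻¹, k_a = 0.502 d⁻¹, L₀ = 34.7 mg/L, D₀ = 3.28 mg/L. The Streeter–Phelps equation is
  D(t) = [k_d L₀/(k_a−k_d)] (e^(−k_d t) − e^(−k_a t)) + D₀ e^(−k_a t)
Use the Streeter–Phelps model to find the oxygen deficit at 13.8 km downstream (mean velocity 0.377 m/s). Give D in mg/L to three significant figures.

D ≈ 4.87 mg/L

Travel time t = x/v = 13.8 km / (0.377 m/s) = 13800 m / 0.377 m/s = 36600 s = 0.4237 d.
k_d L₀/(k_a−k_d) = 0.174×34.7/(0.502−0.174) = 6.038/0.3280 = 18.41 mg/L.
e^(−k_d t) = e^(−0.174×0.4237) = 0.9289; e^(−k_a t) = e^(−0.502×0.4237) = 0.8084.
D = 18.41 × (0.9289 − 0.8084) + 3.28 × 0.8084 = 2.219 + 2.652 = 4.870 mg/L.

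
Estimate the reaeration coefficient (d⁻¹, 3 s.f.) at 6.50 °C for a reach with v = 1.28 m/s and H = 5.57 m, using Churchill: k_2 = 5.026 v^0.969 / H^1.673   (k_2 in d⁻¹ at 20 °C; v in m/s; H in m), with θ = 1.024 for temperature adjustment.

k_2(20) = 5.026 × 1.28^0.969 / 5.57^1.673 = 5.026 × 1.270 / 17.69 = 0.3608 d⁻¹.
k_2(6.50) = 0.3608 × 1.024^(6.50−20) = 0.3608 × 0.7260 = 0.2620 d⁻¹.

k_2 ≈ 0.262 d⁻¹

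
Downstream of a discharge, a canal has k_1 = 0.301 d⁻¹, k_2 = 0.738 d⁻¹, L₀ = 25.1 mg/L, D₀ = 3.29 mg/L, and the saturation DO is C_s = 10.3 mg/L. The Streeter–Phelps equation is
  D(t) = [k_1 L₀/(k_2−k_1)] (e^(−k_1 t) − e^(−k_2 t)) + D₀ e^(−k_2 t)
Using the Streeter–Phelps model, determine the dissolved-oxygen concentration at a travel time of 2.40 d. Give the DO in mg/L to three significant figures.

k_1 L₀/(k_2−k_1) = 0.301×25.1/(0.738−0.301) = 7.555/0.4370 = 17.29 mg/L.
e^(−k_1 t) = e^(−0.301×2.400) = 0.4856; e^(−k_2 t) = e^(−0.738×2.400) = 0.1701.
D = 17.29 × (0.4856 − 0.1701) + 3.29 × 0.1701 = 5.454 + 0.5597 = 6.014 mg/L.
DO = C_s − D = 10.3 − 6.014 = 4.286 mg/L.

DO ≈ 4.29 mg/L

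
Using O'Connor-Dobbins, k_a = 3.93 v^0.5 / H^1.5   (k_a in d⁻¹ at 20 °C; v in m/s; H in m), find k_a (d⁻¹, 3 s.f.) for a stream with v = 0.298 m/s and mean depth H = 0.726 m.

k_a = 3.93 × 0.298^0.5 / 0.726^1.5 = 3.93 × 0.5459 / 0.6186 = 3.468 d⁻¹.

k_a ≈ 3.47 d⁻¹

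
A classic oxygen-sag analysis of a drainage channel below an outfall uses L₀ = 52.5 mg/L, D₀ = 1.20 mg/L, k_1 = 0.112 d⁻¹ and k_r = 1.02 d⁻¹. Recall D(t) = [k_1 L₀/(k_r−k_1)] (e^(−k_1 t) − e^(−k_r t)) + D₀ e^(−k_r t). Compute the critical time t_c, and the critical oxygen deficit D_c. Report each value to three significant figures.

t_c = [1/(k_r−k_1)] ln[(k_r/k_1)(1 − D₀(k_r−k_1)/(k_1 L₀))]
= [1/(1.02−0.112)] ln[(1.02/0.112)(1 − 1.20×0.9080/(0.112×52.5))]
= (1/0.9080) ln[9.107 × 0.8147] = 1.101 × ln(7.420) = 1.101 × 2.004 = 2.207 d.
L(t_c) = L₀ e^(−k_1 t_c) = 52.5 × 0.7810 = 41.00 mg/L, and at the critical point k_r D_c = k_1 L, so D_c = (0.112/1.02) × 41.00 = 4.502 mg/L.

t_c ≈ 2.21 d; D_c ≈ 4.50 mg/L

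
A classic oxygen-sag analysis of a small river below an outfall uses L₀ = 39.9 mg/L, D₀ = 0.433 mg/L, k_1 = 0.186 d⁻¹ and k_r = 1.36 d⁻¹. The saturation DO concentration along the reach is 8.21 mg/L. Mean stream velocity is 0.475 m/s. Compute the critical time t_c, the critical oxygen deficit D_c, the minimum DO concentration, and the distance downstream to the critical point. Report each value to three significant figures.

t_c ≈ 1.63 d; D_c ≈ 4.03 mg/L; min DO ≈ 4.18 mg/L; x_c ≈ 67.1 km

At the critical point dD/dt = 0, so k_1 L₀ e^(−k_1 t) = k_r D. Substituting D(t) from the Streeter–Phelps equation and solving for t gives
t_c = ln[(k_r/k_1)(1 − D₀(k_r−k_1)/(k_1 L₀))] / (k_r−k_1).
Here k_r−k_1 = 1.174 d⁻¹ and 1 − D₀(k_r−k_1)/(k_1 L₀) = 1 − 0.433×1.174/(0.186×39.9) = 0.9315, so
t_c = ln(7.312 × 0.9315) / 1.174 = 1.919 / 1.174 = 1.634 d.
D_c = (k_1/k_r) L₀ e^(−k_1 t_c) = (0.186/1.36) × 39.9 × e^(−0.186×1.634) = 0.1368 × 39.9 × 0.7379 = 4.027 mg/L.
Minimum DO = C_s − D_c = 8.21 − 4.027 = 4.183 mg/L.
x_c = v t_c = 0.475 m/s × 1.634 d × 86400 s/d = 67070 m ≈ 67.1 km.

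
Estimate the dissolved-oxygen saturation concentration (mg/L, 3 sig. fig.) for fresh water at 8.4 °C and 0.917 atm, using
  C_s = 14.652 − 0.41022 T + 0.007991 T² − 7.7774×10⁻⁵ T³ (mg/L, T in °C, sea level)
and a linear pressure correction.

C_s ≈ 10.8 mg/L

At sea level: C_s = 14.652 − 0.41022×8.4 + 0.007991×8.4² − 7.7774×10⁻⁵×8.4³ = 11.72 mg/L.
Pressure correction: C_s' = 11.72 × 0.917 = 10.75 mg/L.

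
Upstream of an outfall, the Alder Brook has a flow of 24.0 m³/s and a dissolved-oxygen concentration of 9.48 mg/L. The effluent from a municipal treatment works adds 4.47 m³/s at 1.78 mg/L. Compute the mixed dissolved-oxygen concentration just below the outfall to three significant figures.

8.27 mg/L

Flow-weighted mixing: C = (Q_r C_r + Q_w C_w)/(Q_r + Q_w)
= (24.0×9.48 + 4.47×1.78)/(24.0 + 4.47) = 235.5/28.47 = 8.271 mg/L.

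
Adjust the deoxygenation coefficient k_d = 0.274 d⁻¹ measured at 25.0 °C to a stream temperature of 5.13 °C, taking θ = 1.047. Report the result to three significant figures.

k_d(T₂) = k_d(T₁) · θ^(T₂−T₁) = 0.274 × 1.047^(5.13−25.0)
= 0.274 × 1.047^-19.9 = 0.274 × 0.4015 = 0.1100 d⁻¹.

k_d ≈ 0.110 d⁻¹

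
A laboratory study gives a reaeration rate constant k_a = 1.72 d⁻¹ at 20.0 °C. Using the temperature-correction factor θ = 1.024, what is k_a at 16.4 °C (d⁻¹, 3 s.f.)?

k_a(T₂) = k_a(T₁) · θ^(T₂−T₁) = 1.72 × 1.024^(16.4−20.0)
= 1.72 × 1.024^-3.60 = 1.72 × 0.9182 = 1.579 d⁻¹.

k_a ≈ 1.58 d⁻¹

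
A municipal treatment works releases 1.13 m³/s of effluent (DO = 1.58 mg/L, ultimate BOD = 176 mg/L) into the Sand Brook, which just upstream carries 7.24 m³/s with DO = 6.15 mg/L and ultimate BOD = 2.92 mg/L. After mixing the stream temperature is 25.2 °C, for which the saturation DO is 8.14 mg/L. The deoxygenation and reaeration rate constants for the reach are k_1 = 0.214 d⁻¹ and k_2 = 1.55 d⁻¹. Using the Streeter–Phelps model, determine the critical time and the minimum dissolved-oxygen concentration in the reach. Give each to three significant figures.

t_c ≈ 0.760 d; minimum DO ≈ 5.06 mg/L

Mixed DO = (7.24×6.15 + 1.13×1.58)/(7.24+1.13) = 46.31/8.370 = 5.533 mg/L.
Mixed L₀ = (7.24×2.92 + 1.13×176)/(8.370) = 220.0/8.370 = 26.29 mg/L.
Initial deficit D₀ = C_s − DO₀ = 8.14 − 5.533 = 2.607 mg/L.
t_c = (1/1.336) ln[(1.55/0.214)(1 − 2.607×1.336/(0.214×26.29))] = 0.7485 × ln(2.759) = 0.7595 d.
D_c = (0.214/1.55) × 26.29 × e^(−0.214×0.7595) = 0.1381 × 26.29 × 0.8500 = 3.085 mg/L.
Minimum DO = 8.14 − 3.085 = 5.055 mg/L.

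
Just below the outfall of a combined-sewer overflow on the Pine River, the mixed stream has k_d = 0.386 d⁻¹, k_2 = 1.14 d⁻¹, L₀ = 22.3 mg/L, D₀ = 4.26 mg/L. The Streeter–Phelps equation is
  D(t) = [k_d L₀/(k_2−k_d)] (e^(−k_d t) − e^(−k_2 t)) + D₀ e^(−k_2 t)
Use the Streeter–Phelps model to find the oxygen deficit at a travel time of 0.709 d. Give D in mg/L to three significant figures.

D ≈ 5.49 mg/L

k_d L₀/(k_2−k_d) = 0.386×22.3/(1.14−0.386) = 8.608/0.7540 = 11.42 mg/L.
e^(−k_d t) = e^(−0.386×0.7090) = 0.7606; e^(−k_2 t) = e^(−1.14×0.7090) = 0.4456.
D = 11.42 × (0.7606 − 0.4456) + 4.26 × 0.4456 = 3.595 + 1.898 = 5.494 mg/L.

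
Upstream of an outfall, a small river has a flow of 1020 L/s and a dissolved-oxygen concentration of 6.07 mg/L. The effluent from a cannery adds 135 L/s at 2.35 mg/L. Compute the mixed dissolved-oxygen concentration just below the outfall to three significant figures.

Flow-weighted mixing: C = (Q_r C_r + Q_w C_w)/(Q_r + Q_w)
= (1020×6.07 + 135×2.35)/(1020 + 135) = 6509/1155 = 5.635 mg/L.

5.64 mg/L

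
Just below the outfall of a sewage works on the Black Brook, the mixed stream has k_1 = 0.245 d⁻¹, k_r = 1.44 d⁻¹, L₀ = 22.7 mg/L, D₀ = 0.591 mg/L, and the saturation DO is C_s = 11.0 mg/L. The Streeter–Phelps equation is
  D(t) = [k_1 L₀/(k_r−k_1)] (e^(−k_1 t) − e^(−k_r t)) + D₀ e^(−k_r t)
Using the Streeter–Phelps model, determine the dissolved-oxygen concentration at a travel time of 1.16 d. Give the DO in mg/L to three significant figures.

DO ≈ 8.26 mg/L

k_1 L₀/(k_r−k_1) = 0.245×22.7/(1.44−0.245) = 5.561/1.195 = 4.654 mg/L.
e^(−k_1 t) = e^(−0.245×1.160) = 0.7526; e^(−k_r t) = e^(−1.44×1.160) = 0.1882.
D = 4.654 × (0.7526 − 0.1882) + 0.591 × 0.1882 = 2.627 + 0.1112 = 2.738 mg/L.
DO = C_s − D = 11.0 − 2.738 = 8.262 mg/L.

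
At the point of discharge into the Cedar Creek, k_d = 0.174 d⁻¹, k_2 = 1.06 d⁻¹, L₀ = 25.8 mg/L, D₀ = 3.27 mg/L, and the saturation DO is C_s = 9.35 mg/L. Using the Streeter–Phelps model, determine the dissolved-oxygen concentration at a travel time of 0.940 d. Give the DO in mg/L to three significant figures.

DO ≈ 5.71 mg/L

k_d L₀/(k_2−k_d) = 0.174×25.8/(1.06−0.174) = 4.489/0.8860 = 5.067 mg/L.
e^(−k_d t) = e^(−0.174×0.9400) = 0.8491; e^(−k_2 t) = e^(−1.06×0.9400) = 0.3692.
D = 5.067 × (0.8491 − 0.3692) + 3.27 × 0.3692 = 2.432 + 1.207 = 3.639 mg/L.
DO = C_s − D = 9.35 − 3.639 = 5.711 mg/L.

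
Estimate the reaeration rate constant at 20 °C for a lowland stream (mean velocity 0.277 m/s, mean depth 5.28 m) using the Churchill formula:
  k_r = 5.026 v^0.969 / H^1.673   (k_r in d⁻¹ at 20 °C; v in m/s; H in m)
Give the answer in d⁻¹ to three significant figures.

k_r = 5.026 × 0.277^0.969 / 5.28^1.673 = 5.026 × 0.2882 / 16.18 = 0.08954 d⁻¹.

k_r ≈ 0.0895 d⁻¹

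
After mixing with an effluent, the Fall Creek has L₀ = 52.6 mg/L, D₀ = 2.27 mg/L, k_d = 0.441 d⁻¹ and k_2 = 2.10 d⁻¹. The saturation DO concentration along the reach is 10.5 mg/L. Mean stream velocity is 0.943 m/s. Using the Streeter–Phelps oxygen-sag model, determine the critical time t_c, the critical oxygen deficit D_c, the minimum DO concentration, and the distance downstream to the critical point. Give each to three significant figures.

At the critical point dD/dt = 0, so k_d L₀ e^(−k_d t) = k_2 D. Substituting D(t) from the Streeter–Phelps equation and solving for t gives
t_c = ln[(k_2/k_d)(1 − D₀(k_2−k_d)/(k_d L₀))] / (k_2−k_d).
Here k_2−k_d = 1.659 d⁻¹ and 1 − D₀(k_2−k_d)/(k_d L₀) = 1 − 2.27×1.659/(0.441×52.6) = 0.8377, so
t_c = ln(4.762 × 0.8377) / 1.659 = 1.383 / 1.659 = 0.8339 d.
L(t_c) = L₀ e^(−k_d t_c) = 52.6 × 0.6923 = 36.41 mg/L, and at the critical point k_2 D_c = k_d L, so D_c = (0.441/2.10) × 36.41 = 7.647 mg/L.
Minimum DO = C_s − D_c = 10.5 − 7.647 = 2.853 mg/L.
x_c = v t_c = 0.943 m/s × 0.8339 d × 86400 s/d = 67940 m ≈ 67.9 km.

t_c ≈ 0.834 d; D_c ≈ 7.65 mg/L; min DO ≈ 2.85 mg/L; x_c ≈ 67.9 km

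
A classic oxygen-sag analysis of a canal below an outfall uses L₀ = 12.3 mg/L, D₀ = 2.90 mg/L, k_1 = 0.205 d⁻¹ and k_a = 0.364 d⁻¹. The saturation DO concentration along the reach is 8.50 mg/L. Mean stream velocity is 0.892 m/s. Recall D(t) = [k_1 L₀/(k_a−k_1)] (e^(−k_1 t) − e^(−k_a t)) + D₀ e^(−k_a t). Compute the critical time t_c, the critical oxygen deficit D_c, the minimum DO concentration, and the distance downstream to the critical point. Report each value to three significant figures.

t_c ≈ 2.34 d; D_c ≈ 4.29 mg/L; min DO ≈ 4.21 mg/L; x_c ≈ 180 km

With k_a/k_1 = 1.776 and 1 − D₀(k_a−k_1)/(k_1 L₀) = 0.8171,
t_c = ln(1.776 × 0.8171) / (0.364 − 0.205) = ln(1.451) / 0.1590 = 0.3722/0.1590 = 2.341 d.
L(t_c) = L₀ e^(−k_1 t_c) = 12.3 × 0.6189 = 7.612 mg/L, and at the critical point k_a D_c = k_1 L, so D_c = (0.205/0.364) × 7.612 = 4.287 mg/L.
Minimum DO = C_s − D_c = 8.50 − 4.287 = 4.213 mg/L.
x_c = v t_c = 0.892 m/s × 2.341 d × 86400 s/d = 180400 m ≈ 180 km.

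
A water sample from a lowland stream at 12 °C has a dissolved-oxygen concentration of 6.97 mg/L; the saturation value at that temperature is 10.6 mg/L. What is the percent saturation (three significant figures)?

65.8 % saturation

% saturation = C/C_s × 100 = 6.97/10.6 × 100 = 65.8 %.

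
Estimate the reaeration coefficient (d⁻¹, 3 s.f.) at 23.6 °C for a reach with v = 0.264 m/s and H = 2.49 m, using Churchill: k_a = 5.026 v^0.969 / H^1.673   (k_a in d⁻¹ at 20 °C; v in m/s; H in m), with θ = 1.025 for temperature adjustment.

k_a ≈ 0.328 d⁻¹

k_a(20) = 5.026 × 0.264^0.969 / 2.49^1.673 = 5.026 × 0.2751 / 4.601 = 0.3005 d⁻¹.
k_a(23.6) = 0.3005 × 1.025^(23.6−20) = 0.3005 × 1.093 = 0.3285 d⁻¹.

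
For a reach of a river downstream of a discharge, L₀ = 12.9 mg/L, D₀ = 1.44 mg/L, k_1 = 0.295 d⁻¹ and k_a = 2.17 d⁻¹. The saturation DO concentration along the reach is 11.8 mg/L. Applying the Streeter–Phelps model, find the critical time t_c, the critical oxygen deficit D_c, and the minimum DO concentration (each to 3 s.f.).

At the critical point dD/dt = 0, so k_1 L₀ e^(−k_1 t) = k_a D. Substituting D(t) from the Streeter–Phelps equation and solving for t gives
t_c = ln[(k_a/k_1)(1 − D₀(k_a−k_1)/(k_1 L₀))] / (k_a−k_1).
Here k_a−k_1 = 1.875 d⁻¹ and 1 − D₀(k_a−k_1)/(k_1 L₀) = 1 − 1.44×1.875/(0.295×12.9) = 0.2905, so
t_c = ln(7.356 × 0.2905) / 1.875 = 0.7594 / 1.875 = 0.4050 d.
D_c = (k_1/k_a) L₀ e^(−k_1 t_c) = (0.295/2.17) × 12.9 × e^(−0.295×0.4050) = 0.1359 × 12.9 × 0.8874 = 1.556 mg/L.
Minimum DO = C_s − D_c = 11.8 − 1.556 = 10.24 mg/L.

t_c ≈ 0.405 d; D_c ≈ 1.56 mg/L; min DO ≈ 10.2 mg/L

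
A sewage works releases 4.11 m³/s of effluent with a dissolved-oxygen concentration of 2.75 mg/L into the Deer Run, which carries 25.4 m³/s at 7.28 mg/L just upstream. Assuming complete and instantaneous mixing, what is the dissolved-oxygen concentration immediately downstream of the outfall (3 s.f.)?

6.65 mg/L

Flow-weighted mixing: C = (Q_r C_r + Q_w C_w)/(Q_r + Q_w)
= (25.4×7.28 + 4.11×2.75)/(25.4 + 4.11) = 196.2/29.51 = 6.649 mg/L.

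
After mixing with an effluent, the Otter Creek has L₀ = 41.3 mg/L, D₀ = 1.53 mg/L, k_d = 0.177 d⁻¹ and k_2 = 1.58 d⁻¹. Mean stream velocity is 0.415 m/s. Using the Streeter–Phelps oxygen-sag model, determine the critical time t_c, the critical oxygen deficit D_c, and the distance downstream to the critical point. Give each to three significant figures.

With k_2/k_d = 8.927 and 1 − D₀(k_2−k_d)/(k_d L₀) = 0.7064,
t_c = ln(8.927 × 0.7064) / (1.58 − 0.177) = ln(6.305) / 1.403 = 1.841/1.403 = 1.312 d.
L(t_c) = L₀ e^(−k_d t_c) = 41.3 × 0.7927 = 32.74 mg/L, and at the critical point k_2 D_c = k_d L, so D_c = (0.177/1.58) × 32.74 = 3.668 mg/L.
x_c = v t_c = 0.415 m/s × 1.312 d × 86400 s/d = 47060 m ≈ 47.1 km.

t_c ≈ 1.31 d; D_c ≈ 3.67 mg/L; x_c ≈ 47.1 km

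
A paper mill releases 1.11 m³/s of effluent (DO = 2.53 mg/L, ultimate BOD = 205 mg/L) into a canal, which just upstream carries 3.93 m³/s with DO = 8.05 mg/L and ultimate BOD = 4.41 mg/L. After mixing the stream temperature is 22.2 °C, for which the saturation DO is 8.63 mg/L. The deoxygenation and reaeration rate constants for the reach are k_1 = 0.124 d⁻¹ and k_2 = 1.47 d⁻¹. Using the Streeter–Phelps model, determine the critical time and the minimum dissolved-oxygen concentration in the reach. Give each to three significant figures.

Mixed DO = (3.93×8.05 + 1.11×2.53)/(3.93+1.11) = 34.44/5.040 = 6.834 mg/L.
Mixed L₀ = (3.93×4.41 + 1.11×205)/(5.040) = 244.9/5.040 = 48.59 mg/L.
Initial deficit D₀ = C_s − DO₀ = 8.63 − 6.834 = 1.796 mg/L.
t_c = (1/1.346) ln[(1.47/0.124)(1 − 1.796×1.346/(0.124×48.59))] = 0.7429 × ln(7.099) = 1.456 d.
D_c = (0.124/1.47) × 48.59 × e^(−0.124×1.456) = 0.08435 × 48.59 × 0.8348 = 3.421 mg/L.
Minimum DO = 8.63 − 3.421 = 5.209 mg/L.

t_c ≈ 1.46 d; minimum DO ≈ 5.21 mg/L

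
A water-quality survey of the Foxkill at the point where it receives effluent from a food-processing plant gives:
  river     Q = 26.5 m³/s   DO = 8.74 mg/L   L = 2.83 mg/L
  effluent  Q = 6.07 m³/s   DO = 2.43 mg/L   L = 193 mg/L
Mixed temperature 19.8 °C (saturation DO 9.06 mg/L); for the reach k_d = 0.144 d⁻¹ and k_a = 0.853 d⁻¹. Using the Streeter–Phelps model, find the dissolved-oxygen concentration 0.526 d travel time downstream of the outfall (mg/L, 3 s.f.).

DO ≈ 5.86 mg/L

Mixed DO = (26.5×8.74 + 6.07×2.43)/(26.5+6.07) = 246.4/32.57 = 7.564 mg/L.
Mixed L₀ = (26.5×2.83 + 6.07×193)/(32.57) = 1247/32.57 = 38.27 mg/L.
Initial deficit D₀ = C_s − DO₀ = 9.06 − 7.564 = 1.496 mg/L.
D(0.526) = [0.144×38.27/(0.853−0.144)](e^(−0.144×0.526) − e^(−0.853×0.526)) + 1.496 e^(−0.853×0.526)
= 7.773 × (0.9271 − 0.6385) + 1.496 × 0.6385 = 3.198 mg/L.
DO = 9.06 − 3.198 = 5.862 mg/L.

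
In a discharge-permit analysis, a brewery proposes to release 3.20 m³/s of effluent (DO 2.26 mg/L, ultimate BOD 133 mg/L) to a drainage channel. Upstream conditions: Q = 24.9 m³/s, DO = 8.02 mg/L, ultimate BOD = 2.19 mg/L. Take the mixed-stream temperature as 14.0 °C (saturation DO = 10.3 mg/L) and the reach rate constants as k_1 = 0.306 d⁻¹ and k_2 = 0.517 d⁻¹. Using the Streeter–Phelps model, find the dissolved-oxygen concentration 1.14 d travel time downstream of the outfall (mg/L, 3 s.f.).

DO ≈ 4.93 mg/L

Mixed DO = (24.9×8.02 + 3.20×2.26)/(24.9+3.20) = 206.9/28.10 = 7.364 mg/L.
Mixed L₀ = (24.9×2.19 + 3.20×133)/(28.10) = 480.1/28.10 = 17.09 mg/L.
Initial deficit D₀ = C_s − DO₀ = 10.3 − 7.364 = 2.936 mg/L.
D(1.14) = [0.306×17.09/(0.517−0.306)](e^(−0.306×1.14) − e^(−0.517×1.14)) + 2.936 e^(−0.517×1.14)
= 24.78 × (0.7055 − 0.5547) + 2.936 × 0.5547 = 5.366 mg/L.
DO = 10.3 − 5.366 = 4.934 mg/L.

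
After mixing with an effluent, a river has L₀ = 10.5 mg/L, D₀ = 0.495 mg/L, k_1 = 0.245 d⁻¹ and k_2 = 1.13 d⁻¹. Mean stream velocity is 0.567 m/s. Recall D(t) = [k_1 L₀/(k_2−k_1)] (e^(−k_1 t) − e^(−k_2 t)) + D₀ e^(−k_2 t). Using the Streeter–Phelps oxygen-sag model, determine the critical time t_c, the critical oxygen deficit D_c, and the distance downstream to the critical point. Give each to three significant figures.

t_c ≈ 1.52 d; D_c ≈ 1.57 mg/L; x_c ≈ 74.3 km

At the critical point dD/dt = 0, so k_1 L₀ e^(−k_1 t) = k_2 D. Substituting D(t) from the Streeter–Phelps equation and solving for t gives
t_c = ln[(k_2/k_1)(1 − D₀(k_2−k_1)/(k_1 L₀))] / (k_2−k_1).
Here k_2−k_1 = 0.8850 d⁻¹ and 1 − D₀(k_2−k_1)/(k_1 L₀) = 1 − 0.495×0.8850/(0.245×10.5) = 0.8297, so
t_c = ln(4.612 × 0.8297) / 0.8850 = 1.342 / 0.8850 = 1.516 d.
D_c = (k_1/k_2) L₀ e^(−k_1 t_c) = (0.245/1.13) × 10.5 × e^(−0.245×1.516) = 0.2168 × 10.5 × 0.6897 = 1.570 mg/L.
x_c = v t_c = 0.567 m/s × 1.516 d × 86400 s/d = 74290 m ≈ 74.3 km.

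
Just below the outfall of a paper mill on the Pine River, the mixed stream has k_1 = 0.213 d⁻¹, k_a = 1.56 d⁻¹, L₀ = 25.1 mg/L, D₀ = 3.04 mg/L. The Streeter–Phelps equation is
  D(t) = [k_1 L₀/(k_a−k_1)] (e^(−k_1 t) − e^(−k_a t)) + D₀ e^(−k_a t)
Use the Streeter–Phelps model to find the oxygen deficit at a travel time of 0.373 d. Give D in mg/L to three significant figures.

k_1 L₀/(k_a−k_1) = 0.213×25.1/(1.56−0.213) = 5.346/1.347 = 3.969 mg/L.
e^(−k_1 t) = e^(−0.213×0.3730) = 0.9236; e^(−k_a t) = e^(−1.56×0.3730) = 0.5588.
D = 3.969 × (0.9236 − 0.5588) + 3.04 × 0.5588 = 1.448 + 1.699 = 3.147 mg/L.

D ≈ 3.15 mg/L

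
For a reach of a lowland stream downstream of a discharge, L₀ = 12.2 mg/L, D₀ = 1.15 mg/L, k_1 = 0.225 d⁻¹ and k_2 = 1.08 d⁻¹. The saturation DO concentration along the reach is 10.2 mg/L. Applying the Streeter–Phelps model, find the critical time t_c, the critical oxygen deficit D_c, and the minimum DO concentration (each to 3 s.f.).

At the critical point dD/dt = 0, so k_1 L₀ e^(−k_1 t) = k_2 D. Substituting D(t) from the Streeter–Phelps equation and solving for t gives
t_c = ln[(k_2/k_1)(1 − D₀(k_2−k_1)/(k_1 L₀))] / (k_2−k_1).
Here k_2−k_1 = 0.8550 d⁻¹ and 1 − D₀(k_2−k_1)/(k_1 L₀) = 1 − 1.15×0.8550/(0.225×12.2) = 0.6418, so
t_c = ln(4.800 × 0.6418) / 0.8550 = 1.125 / 0.8550 = 1.316 d.
D_c = (k_1/k_2) L₀ e^(−k_1 t_c) = (0.225/1.08) × 12.2 × e^(−0.225×1.316) = 0.2083 × 12.2 × 0.7437 = 1.890 mg/L.
Minimum DO = C_s − D_c = 10.2 − 1.890 = 8.310 mg/L.

t_c ≈ 1.32 d; D_c ≈ 1.89 mg/L; min DO ≈ 8.31 mg/L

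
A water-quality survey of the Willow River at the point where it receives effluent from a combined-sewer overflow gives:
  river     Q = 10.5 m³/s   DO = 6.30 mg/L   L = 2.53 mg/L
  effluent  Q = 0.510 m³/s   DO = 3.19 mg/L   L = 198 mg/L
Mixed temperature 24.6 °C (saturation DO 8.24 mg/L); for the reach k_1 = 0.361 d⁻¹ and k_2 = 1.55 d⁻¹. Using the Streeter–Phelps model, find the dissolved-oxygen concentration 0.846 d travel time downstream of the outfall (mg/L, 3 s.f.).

DO ≈ 6.03 mg/L

Mixed DO = (10.5×6.30 + 0.510×3.19)/(10.5+0.510) = 67.78/11.01 = 6.156 mg/L.
Mixed L₀ = (10.5×2.53 + 0.510×198)/(11.01) = 127.5/11.01 = 11.58 mg/L.
Initial deficit D₀ = C_s − DO₀ = 8.24 − 6.156 = 2.084 mg/L.
D(0.846) = [0.361×11.58/(1.55−0.361)](e^(−0.361×0.846) − e^(−1.55×0.846)) + 2.084 e^(−1.55×0.846)
= 3.517 × (0.7368 − 0.2695) + 2.084 × 0.2695 = 2.205 mg/L.
DO = 8.24 − 2.205 = 6.035 mg/L.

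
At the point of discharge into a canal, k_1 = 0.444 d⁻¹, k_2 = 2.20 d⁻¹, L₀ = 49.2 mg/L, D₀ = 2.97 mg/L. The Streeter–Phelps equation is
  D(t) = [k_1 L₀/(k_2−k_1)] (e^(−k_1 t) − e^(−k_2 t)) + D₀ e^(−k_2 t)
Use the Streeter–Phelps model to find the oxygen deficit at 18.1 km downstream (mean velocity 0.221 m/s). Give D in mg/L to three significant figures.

D ≈ 6.99 mg/L

Travel time t = x/v = 18.1 km / (0.221 m/s) = 18100 m / 0.221 m/s = 81900 s = 0.9479 d.
k_1 L₀/(k_2−k_1) = 0.444×49.2/(2.20−0.444) = 21.84/1.756 = 12.44 mg/L.
e^(−k_1 t) = e^(−0.444×0.9479) = 0.6565; e^(−k_2 t) = e^(−2.20×0.9479) = 0.1243.
D = 12.44 × (0.6565 − 0.1243) + 2.97 × 0.1243 = 6.621 + 0.3690 = 6.990 mg/L.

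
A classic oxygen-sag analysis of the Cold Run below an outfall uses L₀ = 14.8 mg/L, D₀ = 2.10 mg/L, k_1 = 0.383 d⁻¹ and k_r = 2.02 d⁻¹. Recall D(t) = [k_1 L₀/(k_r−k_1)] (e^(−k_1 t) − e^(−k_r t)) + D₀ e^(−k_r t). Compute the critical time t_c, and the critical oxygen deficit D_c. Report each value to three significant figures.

At the critical point dD/dt = 0, so k_1 L₀ e^(−k_1 t) = k_r D. Substituting D(t) from the Streeter–Phelps equation and solving for t gives
t_c = ln[(k_r/k_1)(1 − D₀(k_r−k_1)/(k_1 L₀))] / (k_r−k_1).
Here k_r−k_1 = 1.637 d⁻¹ and 1 − D₀(k_r−k_1)/(k_1 L₀) = 1 − 2.10×1.637/(0.383×14.8) = 0.3935, so
t_c = ln(5.274 × 0.3935) / 1.637 = 0.7302 / 1.637 = 0.4461 d.
D_c = (k_1/k_r) L₀ e^(−k_1 t_c) = (0.383/2.02) × 14.8 × e^(−0.383×0.4461) = 0.1896 × 14.8 × 0.8430 = 2.365 mg/L.

t_c ≈ 0.446 d; D_c ≈ 2.37 mg/L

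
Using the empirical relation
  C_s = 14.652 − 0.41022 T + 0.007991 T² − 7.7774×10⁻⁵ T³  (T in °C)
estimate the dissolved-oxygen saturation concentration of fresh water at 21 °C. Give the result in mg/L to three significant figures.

C_s = 14.652 − 0.41022×21 + 0.007991×21² − 7.7774×10⁻⁵×21³ = 8.841 mg/L.

C_s ≈ 8.84 mg/L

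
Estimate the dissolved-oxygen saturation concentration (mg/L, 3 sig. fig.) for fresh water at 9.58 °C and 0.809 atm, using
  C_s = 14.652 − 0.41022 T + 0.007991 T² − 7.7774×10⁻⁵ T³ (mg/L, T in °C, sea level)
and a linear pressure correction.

C_s ≈ 9.21 mg/L

At sea level: C_s = 14.652 − 0.41022×9.58 + 0.007991×9.58² − 7.7774×10⁻⁵×9.58³ = 11.39 mg/L.
Pressure correction: C_s' = 11.39 × 0.809 = 9.212 mg/L.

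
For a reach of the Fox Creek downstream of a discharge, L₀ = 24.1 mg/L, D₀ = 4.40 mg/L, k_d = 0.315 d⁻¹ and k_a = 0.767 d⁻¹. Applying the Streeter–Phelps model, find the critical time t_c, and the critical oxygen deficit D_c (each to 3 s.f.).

With k_a/k_d = 2.435 and 1 − D₀(k_a−k_d)/(k_d L₀) = 0.7380,
t_c = ln(2.435 × 0.7380) / (0.767 − 0.315) = ln(1.797) / 0.4520 = 0.5861/0.4520 = 1.297 d.
L(t_c) = L₀ e^(−k_d t_c) = 24.1 × 0.6647 = 16.02 mg/L, and at the critical point k_a D_c = k_d L, so D_c = (0.315/0.767) × 16.02 = 6.579 mg/L.

t_c ≈ 1.30 d; D_c ≈ 6.58 mg/L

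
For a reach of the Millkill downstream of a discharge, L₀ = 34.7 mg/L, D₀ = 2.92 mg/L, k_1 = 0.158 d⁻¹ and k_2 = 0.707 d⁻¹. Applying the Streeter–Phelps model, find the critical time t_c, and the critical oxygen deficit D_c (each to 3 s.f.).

t_c ≈ 2.10 d; D_c ≈ 5.57 mg/L

t_c = [1/(k_2−k_1)] ln[(k_2/k_1)(1 − D₀(k_2−k_1)/(k_1 L₀))]
= [1/(0.707−0.158)] ln[(0.707/0.158)(1 − 2.92×0.5490/(0.158×34.7))]
= (1/0.5490) ln[4.475 × 0.7076] = 1.821 × ln(3.166) = 1.821 × 1.153 = 2.099 d.
D_c = (k_1/k_2) L₀ e^(−k_1 t_c) = (0.158/0.707) × 34.7 × e^(−0.158×2.099) = 0.2235 × 34.7 × 0.7177 = 5.566 mg/L.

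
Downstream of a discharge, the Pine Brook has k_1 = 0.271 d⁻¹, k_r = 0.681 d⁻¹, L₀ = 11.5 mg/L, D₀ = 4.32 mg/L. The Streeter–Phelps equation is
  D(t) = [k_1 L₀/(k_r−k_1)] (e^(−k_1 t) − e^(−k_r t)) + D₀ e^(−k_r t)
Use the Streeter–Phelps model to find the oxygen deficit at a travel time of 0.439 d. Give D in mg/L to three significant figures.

D ≈ 4.32 mg/L

k_1 L₀/(k_r−k_1) = 0.271×11.5/(0.681−0.271) = 3.117/0.4100 = 7.601 mg/L.
e^(−k_1 t) = e^(−0.271×0.4390) = 0.8878; e^(−k_r t) = e^(−0.681×0.4390) = 0.7416.
D = 7.601 × (0.8878 − 0.7416) + 4.32 × 0.7416 = 1.112 + 3.204 = 4.315 mg/L.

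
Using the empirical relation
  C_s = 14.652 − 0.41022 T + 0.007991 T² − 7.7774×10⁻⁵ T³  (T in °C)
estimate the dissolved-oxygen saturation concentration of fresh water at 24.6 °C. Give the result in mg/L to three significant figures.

C_s ≈ 8.24 mg/L

C_s = 14.652 − 0.41022×24.6 + 0.007991×24.6² − 7.7774×10⁻⁵×24.6³ = 8.239 mg/L.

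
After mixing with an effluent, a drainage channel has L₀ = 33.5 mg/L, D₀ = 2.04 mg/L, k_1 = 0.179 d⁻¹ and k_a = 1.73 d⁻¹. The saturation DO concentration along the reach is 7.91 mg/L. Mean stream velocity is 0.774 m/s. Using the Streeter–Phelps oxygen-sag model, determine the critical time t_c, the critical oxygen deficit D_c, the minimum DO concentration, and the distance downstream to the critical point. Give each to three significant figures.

t_c ≈ 0.979 d; D_c ≈ 2.91 mg/L; min DO ≈ 5.00 mg/L; x_c ≈ 65.5 km

t_c = [1/(k_a−k_1)] ln[(k_a/k_1)(1 − D₀(k_a−k_1)/(k_1 L₀))]
= [1/(1.73−0.179)] ln[(1.73/0.179)(1 − 2.04×1.551/(0.179×33.5))]
= (1/1.551) ln[9.665 × 0.4724] = 0.6447 × ln(4.565) = 0.6447 × 1.518 = 0.9790 d.
L(t_c) = L₀ e^(−k_1 t_c) = 33.5 × 0.8393 = 28.11 mg/L, and at the critical point k_a D_c = k_1 L, so D_c = (0.179/1.73) × 28.11 = 2.909 mg/L.
Minimum DO = C_s − D_c = 7.91 − 2.909 = 5.001 mg/L.
x_c = v t_c = 0.774 m/s × 0.9790 d × 86400 s/d = 65470 m ≈ 65.5 km.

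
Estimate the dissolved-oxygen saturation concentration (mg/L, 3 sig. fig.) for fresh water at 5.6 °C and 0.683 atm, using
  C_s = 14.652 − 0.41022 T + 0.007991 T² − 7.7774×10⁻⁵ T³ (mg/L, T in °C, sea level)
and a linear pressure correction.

At sea level: C_s = 14.652 − 0.41022×5.6 + 0.007991×5.6² − 7.7774×10⁻⁵×5.6³ = 12.59 mg/L.
Pressure correction: C_s' = 12.59 × 0.683 = 8.600 mg/L.

C_s ≈ 8.60 mg/L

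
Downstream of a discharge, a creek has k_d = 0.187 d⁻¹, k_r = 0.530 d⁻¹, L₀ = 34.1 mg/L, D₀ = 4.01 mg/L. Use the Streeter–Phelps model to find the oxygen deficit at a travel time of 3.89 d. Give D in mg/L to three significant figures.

D ≈ 7.13 mg/L

k_d L₀/(k_r−k_d) = 0.187×34.1/(0.530−0.187) = 6.377/0.3430 = 18.59 mg/L.
e^(−k_d t) = e^(−0.187×3.890) = 0.4831; e^(−k_r t) = e^(−0.530×3.890) = 0.1272.
D = 18.59 × (0.4831 − 0.1272) + 4.01 × 0.1272 = 6.617 + 0.5102 = 7.127 mg/L.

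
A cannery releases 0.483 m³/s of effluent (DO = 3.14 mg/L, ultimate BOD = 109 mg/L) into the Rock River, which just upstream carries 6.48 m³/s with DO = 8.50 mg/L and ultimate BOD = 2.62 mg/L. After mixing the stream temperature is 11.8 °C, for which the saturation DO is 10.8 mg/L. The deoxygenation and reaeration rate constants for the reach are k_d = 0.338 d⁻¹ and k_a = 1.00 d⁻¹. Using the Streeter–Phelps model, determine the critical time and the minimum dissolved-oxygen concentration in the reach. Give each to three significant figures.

Mixed DO = (6.48×8.50 + 0.483×3.14)/(6.48+0.483) = 56.60/6.963 = 8.128 mg/L.
Mixed L₀ = (6.48×2.62 + 0.483×109)/(6.963) = 69.62/6.963 = 9.999 mg/L.
Initial deficit D₀ = C_s − DO₀ = 10.8 − 8.128 = 2.672 mg/L.
t_c = (1/0.6620) ln[(1.00/0.338)(1 − 2.672×0.6620/(0.338×9.999))] = 1.511 × ln(1.410) = 0.5193 d.
D_c = (0.338/1.00) × 9.999 × e^(−0.338×0.5193) = 0.3380 × 9.999 × 0.8390 = 2.836 mg/L.
Minimum DO = 10.8 − 2.836 = 7.964 mg/L.

t_c ≈ 0.519 d; minimum DO ≈ 7.96 mg/L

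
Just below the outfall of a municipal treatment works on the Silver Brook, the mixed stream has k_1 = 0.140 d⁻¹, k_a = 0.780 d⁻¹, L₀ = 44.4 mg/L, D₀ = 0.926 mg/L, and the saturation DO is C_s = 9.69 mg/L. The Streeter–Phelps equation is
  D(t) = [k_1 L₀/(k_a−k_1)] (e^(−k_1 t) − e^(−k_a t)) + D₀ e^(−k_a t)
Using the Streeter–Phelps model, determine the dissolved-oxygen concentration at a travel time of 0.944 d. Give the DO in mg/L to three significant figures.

DO ≈ 5.39 mg/L

k_1 L₀/(k_a−k_1) = 0.140×44.4/(0.780−0.140) = 6.216/0.6400 = 9.713 mg/L.
e^(−k_1 t) = e^(−0.140×0.9440) = 0.8762; e^(−k_a t) = e^(−0.780×0.9440) = 0.4789.
D = 9.713 × (0.8762 − 0.4789) + 0.926 × 0.4789 = 3.859 + 0.4434 = 4.302 mg/L.
DO = C_s − D = 9.69 − 4.302 = 5.388 mg/L.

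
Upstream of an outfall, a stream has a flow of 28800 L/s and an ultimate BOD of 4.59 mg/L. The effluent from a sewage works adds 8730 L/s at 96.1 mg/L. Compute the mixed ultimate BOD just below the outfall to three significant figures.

25.9 mg/L

Flow-weighted mixing: C = (Q_r C_r + Q_w C_w)/(Q_r + Q_w)
= (28800×4.59 + 8730×96.1)/(28800 + 8730) = 971100/37530 = 25.88 mg/L.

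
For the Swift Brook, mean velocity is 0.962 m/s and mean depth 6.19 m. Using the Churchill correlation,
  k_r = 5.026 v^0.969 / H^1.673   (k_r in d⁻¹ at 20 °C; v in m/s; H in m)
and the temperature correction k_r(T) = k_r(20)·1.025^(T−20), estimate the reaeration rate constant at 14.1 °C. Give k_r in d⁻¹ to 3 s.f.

k_r ≈ 0.198 d⁻¹

k_r(20) = 5.026 × 0.962^0.969 / 6.19^1.673 = 5.026 × 0.9632 / 21.11 = 0.2293 d⁻¹.
k_r(14.1) = 0.2293 × 1.025^(14.1−20) = 0.2293 × 0.8644 = 0.1982 d⁻¹.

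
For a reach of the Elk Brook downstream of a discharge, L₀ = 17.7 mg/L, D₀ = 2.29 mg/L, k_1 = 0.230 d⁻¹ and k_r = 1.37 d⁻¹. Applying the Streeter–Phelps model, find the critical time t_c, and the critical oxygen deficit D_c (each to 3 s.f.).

At the critical point dD/dt = 0, so k_1 L₀ e^(−k_1 t) = k_r D. Substituting D(t) from the Streeter–Phelps equation and solving for t gives
t_c = ln[(k_r/k_1)(1 − D₀(k_r−k_1)/(k_1 L₀))] / (k_r−k_1).
Here k_r−k_1 = 1.140 d⁻¹ and 1 − D₀(k_r−k_1)/(k_1 L₀) = 1 − 2.29×1.140/(0.230×17.7) = 0.3587, so
t_c = ln(5.957 × 0.3587) / 1.140 = 0.7593 / 1.140 = 0.6661 d.
D_c = (k_1/k_r) L₀ e^(−k_1 t_c) = (0.230/1.37) × 17.7 × e^(−0.230×0.6661) = 0.1679 × 17.7 × 0.8580 = 2.549 mg/L.

t_c ≈ 0.666 d; D_c ≈ 2.55 mg/L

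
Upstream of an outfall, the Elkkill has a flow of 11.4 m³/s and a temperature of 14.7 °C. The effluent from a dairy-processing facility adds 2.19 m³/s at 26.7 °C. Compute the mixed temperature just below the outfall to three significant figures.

16.6 °C

Flow-weighted mixing: C = (Q_r C_r + Q_w C_w)/(Q_r + Q_w)
= (11.4×14.7 + 2.19×26.7)/(11.4 + 2.19) = 226.1/13.59 = 16.63 °C.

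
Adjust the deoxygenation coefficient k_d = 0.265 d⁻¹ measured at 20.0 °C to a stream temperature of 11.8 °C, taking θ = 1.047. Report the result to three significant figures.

k_d(T₂) = k_d(T₁) · θ^(T₂−T₁) = 0.265 × 1.047^(11.8−20.0)
= 0.265 × 1.047^-8.20 = 0.265 × 0.6862 = 0.1818 d⁻¹.

k_d ≈ 0.182 d⁻¹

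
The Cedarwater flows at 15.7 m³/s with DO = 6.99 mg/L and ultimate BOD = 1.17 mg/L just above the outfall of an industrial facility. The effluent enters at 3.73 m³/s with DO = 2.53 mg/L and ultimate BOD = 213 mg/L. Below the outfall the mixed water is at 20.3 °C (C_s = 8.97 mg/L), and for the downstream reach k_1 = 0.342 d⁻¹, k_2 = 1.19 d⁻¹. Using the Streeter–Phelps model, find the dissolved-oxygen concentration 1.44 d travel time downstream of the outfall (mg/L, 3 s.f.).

Mixed DO = (15.7×6.99 + 3.73×2.53)/(15.7+3.73) = 119.2/19.43 = 6.134 mg/L.
Mixed L₀ = (15.7×1.17 + 3.73×213)/(19.43) = 812.9/19.43 = 41.84 mg/L.
Initial deficit D₀ = C_s − DO₀ = 8.97 − 6.134 = 2.836 mg/L.
D(1.44) = [0.342×41.84/(1.19−0.342)](e^(−0.342×1.44) − e^(−1.19×1.44)) + 2.836 e^(−1.19×1.44)
= 16.87 × (0.6111 − 0.1802) + 2.836 × 0.1802 = 7.781 mg/L.
DO = 8.97 − 7.781 = 1.189 mg/L.

DO ≈ 1.19 mg/L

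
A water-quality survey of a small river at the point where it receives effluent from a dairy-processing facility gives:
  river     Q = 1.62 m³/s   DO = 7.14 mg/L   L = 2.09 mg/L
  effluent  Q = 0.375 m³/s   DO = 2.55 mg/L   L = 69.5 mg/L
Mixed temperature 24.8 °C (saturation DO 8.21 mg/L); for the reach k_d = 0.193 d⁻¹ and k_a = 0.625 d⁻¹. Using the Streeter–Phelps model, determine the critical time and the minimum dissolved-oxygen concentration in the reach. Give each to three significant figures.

t_c ≈ 1.92 d; minimum DO ≈ 5.06 mg/L

Mixed DO = (1.62×7.14 + 0.375×2.55)/(1.62+0.375) = 12.52/1.995 = 6.277 mg/L.
Mixed L₀ = (1.62×2.09 + 0.375×69.5)/(1.995) = 29.45/1.995 = 14.76 mg/L.
Initial deficit D₀ = C_s − DO₀ = 8.21 − 6.277 = 1.933 mg/L.
t_c = (1/0.4320) ln[(0.625/0.193)(1 − 1.933×0.4320/(0.193×14.76))] = 2.315 × ln(2.289) = 1.917 d.
D_c = (0.193/0.625) × 14.76 × e^(−0.193×1.917) = 0.3088 × 14.76 × 0.6907 = 3.148 mg/L.
Minimum DO = 8.21 − 3.148 = 5.062 mg/L.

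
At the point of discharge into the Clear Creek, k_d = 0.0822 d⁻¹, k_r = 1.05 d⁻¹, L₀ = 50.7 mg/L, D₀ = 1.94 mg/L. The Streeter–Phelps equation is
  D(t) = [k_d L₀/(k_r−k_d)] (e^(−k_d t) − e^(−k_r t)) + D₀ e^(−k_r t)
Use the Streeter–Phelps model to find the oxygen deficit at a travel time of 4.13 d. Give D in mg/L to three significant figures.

k_d L₀/(k_r−k_d) = 0.0822×50.7/(1.05−0.0822) = 4.168/0.9678 = 4.306 mg/L.
e^(−k_d t) = e^(−0.0822×4.130) = 0.7121; e^(−k_r t) = e^(−1.05×4.130) = 0.01308.
D = 4.306 × (0.7121 − 0.01308) + 1.94 × 0.01308 = 3.010 + 0.02538 = 3.036 mg/L.

D ≈ 3.04 mg/L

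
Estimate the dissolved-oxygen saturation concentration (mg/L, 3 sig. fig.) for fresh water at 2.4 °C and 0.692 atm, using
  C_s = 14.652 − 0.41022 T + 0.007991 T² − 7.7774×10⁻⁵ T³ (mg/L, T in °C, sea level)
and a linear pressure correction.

C_s ≈ 9.49 mg/L

At sea level: C_s = 14.652 − 0.41022×2.4 + 0.007991×2.4² − 7.7774×10⁻⁵×2.4³ = 13.71 mg/L.
Pressure correction: C_s' = 13.71 × 0.692 = 9.489 mg/L.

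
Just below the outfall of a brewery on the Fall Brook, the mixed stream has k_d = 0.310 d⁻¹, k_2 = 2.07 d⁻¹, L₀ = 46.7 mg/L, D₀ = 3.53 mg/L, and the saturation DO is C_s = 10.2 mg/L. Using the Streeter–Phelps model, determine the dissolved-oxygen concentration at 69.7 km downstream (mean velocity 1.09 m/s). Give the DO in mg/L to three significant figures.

Travel time t = x/v = 69.7 km / (1.09 m/s) = 69700 m / 1.09 m/s = 63940 s = 0.7401 d.
k_d L₀/(k_2−k_d) = 0.310×46.7/(2.07−0.310) = 14.48/1.760 = 8.226 mg/L.
e^(−k_d t) = e^(−0.310×0.7401) = 0.7950; e^(−k_2 t) = e^(−2.07×0.7401) = 0.2161.
D = 8.226 × (0.7950 − 0.2161) + 3.53 × 0.2161 = 4.762 + 0.7628 = 5.524 mg/L.
DO = C_s − D = 10.2 − 5.524 = 4.676 mg/L.

DO ≈ 4.68 mg/L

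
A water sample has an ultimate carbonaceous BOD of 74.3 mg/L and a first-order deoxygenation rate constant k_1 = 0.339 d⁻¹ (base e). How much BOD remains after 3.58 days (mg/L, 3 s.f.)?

L ≈ 22.1 mg/L

L_t = L₀ e^(−k_1 t) = 74.3 × e^(−0.339×3.58) = 74.3 × 0.2971 = 22.08 mg/L.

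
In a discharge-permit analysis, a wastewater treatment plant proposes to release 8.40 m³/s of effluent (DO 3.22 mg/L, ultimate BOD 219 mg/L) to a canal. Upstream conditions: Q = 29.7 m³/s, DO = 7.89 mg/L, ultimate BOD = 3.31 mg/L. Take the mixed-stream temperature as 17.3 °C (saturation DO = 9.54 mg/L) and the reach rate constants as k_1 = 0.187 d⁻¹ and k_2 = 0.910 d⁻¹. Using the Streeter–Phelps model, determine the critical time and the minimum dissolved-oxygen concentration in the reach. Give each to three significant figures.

t_c ≈ 1.87 d; minimum DO ≈ 2.18 mg/L

Mixed DO = (29.7×7.89 + 8.40×3.22)/(29.7+8.40) = 261.4/38.10 = 6.860 mg/L.
Mixed L₀ = (29.7×3.31 + 8.40×219)/(38.10) = 1938/38.10 = 50.86 mg/L.
Initial deficit D₀ = C_s − DO₀ = 9.54 − 6.860 = 2.680 mg/L.
t_c = (1/0.7230) ln[(0.910/0.187)(1 − 2.680×0.7230/(0.187×50.86))] = 1.383 × ln(3.875) = 1.874 d.
D_c = (0.187/0.910) × 50.86 × e^(−0.187×1.874) = 0.2055 × 50.86 × 0.7044 = 7.363 mg/L.
Minimum DO = 9.54 − 7.363 = 2.177 mg/L.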